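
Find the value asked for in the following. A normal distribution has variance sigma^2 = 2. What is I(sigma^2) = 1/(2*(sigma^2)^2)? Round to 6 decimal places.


Fisher information for variance: I(sigma^2) = 1/(2*sigma^4).
sigma^2 = 2, so sigma^4 = 4.
I = 1/(2*4) = 1/8 = 0.125000

0.125000


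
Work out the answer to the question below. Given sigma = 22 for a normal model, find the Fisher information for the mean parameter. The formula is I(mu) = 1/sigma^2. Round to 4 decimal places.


The Fisher information for the mean of a normal distribution is I(mu) = 1/sigma^2.
sigma = 22, so sigma^2 = 484.
I(mu) = 1/484 = 0.0021

0.0021


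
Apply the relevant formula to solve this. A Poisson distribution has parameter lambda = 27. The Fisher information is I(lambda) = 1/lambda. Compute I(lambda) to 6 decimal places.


Fisher information for Poisson: I(lambda) = 1/lambda.
lambda = 27.
I(lambda) = 1/27 = 0.037037

0.037037


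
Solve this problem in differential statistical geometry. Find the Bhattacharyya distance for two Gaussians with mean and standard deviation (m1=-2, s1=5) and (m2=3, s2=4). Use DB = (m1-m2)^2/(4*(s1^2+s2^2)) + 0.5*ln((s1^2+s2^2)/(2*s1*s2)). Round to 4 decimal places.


Bhattacharyya distance between two Gaussians:
DB = (m1-m2)^2/(4*(s1^2+s2^2)) + (1/2)*ln((s1^2+s2^2)/(2*s1*s2)).
(m1-m2)^2 = (-5)^2 = 25.
s1^2+s2^2 = 25 + 16 = 41.
term1 = 25/164 = 0.152439.
term2 = 0.5*ln(41/40.0) = 0.012346.
DB = 0.152439 + 0.012346 = 0.1648

0.1648


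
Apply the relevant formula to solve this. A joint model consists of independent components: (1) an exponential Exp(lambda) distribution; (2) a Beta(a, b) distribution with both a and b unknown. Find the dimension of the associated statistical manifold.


The dimension of a statistical manifold equals the number of free
(independent) real parameters of the model. For a product of independent
blocks the parameter counts add.
- exponential (lambda): 1.
- Beta (a, b): 2.
Total = 1 + 2 = 3.
Dimension = 3

3


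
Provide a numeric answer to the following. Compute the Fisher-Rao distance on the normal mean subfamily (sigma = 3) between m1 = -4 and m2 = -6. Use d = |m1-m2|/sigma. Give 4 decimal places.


On the fixed-variance normal subfamily, geodesic distance = |m1-m2|/sigma.
|-4 - -6| = 2.
sigma = 3.
d = 2/3 = 0.6667

0.6667


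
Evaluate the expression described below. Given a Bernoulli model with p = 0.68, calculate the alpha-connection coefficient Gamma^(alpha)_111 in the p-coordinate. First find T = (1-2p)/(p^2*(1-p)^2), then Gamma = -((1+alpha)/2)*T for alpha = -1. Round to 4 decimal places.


Skewness (Amari-Chentsov) tensor: T = (1-2p)/(p^2*(1-p)^2).
p = 0.68, 1-2p = -0.36, p^2 = 0.4624, (1-p)^2 = 0.1024.
T = -0.36/(0.4624 * 0.1024) = -7.602995.
In the p-coordinate, Gamma^(alpha) = Gamma^(0) - (alpha/2)*T with Gamma^(0) = (1/2)*g'(p) = -T/2,
so Gamma^(alpha) = -((1+alpha)/2)*T.
alpha = -1, -(1+alpha)/2 = 0.0.
Gamma = 0.0 * -7.602995 = 0.0000

0.0000


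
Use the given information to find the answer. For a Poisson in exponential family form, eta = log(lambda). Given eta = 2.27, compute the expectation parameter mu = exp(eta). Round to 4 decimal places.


Expectation parameter for Poisson exponential family:
mu = exp(eta).
eta = 2.27.
mu = exp(2.27) = 9.6794

9.6794


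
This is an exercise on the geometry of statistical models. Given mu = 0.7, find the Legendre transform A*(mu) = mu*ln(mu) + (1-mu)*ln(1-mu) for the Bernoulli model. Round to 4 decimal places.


Legendre transform for Bernoulli:
A*(mu) = mu*log(mu) + (1-mu)*log(1-mu).
mu = 0.7, 1-mu = 0.3.
mu*log(mu) = 0.7*log(0.7) = -0.249672.
(1-mu)*log(1-mu) = 0.3*log(0.3) = -0.361192.
A* = -0.249672 + -0.361192 = -0.6109

-0.6109


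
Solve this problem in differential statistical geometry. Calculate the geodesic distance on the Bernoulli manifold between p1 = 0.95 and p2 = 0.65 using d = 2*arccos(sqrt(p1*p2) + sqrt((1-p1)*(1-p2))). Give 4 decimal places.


Geodesic distance on Bernoulli manifold:
d(p1,p2) = 2*arccos(sqrt(p1*p2) + sqrt((1-p1)*(1-p2))).
sqrt(p1*p2) = sqrt(0.95*0.65) = 0.785812.
sqrt((1-p1)*(1-p2)) = sqrt(0.05*0.35) = 0.132288.
arg = 0.785812 + 0.132288 = 0.918099.
d = 2*arccos(0.918099) = 0.8151

0.8151


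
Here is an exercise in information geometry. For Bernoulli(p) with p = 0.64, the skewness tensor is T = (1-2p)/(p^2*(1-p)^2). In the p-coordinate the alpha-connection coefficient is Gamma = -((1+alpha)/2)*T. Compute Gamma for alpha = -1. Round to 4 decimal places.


Skewness (Amari-Chentsov) tensor: T = (1-2p)/(p^2*(1-p)^2).
p = 0.64, 1-2p = -0.28, p^2 = 0.4096, (1-p)^2 = 0.1296.
T = -0.28/(0.4096 * 0.1296) = -5.274643.
In the p-coordinate, Gamma^(alpha) = Gamma^(0) - (alpha/2)*T with Gamma^(0) = (1/2)*g'(p) = -T/2,
so Gamma^(alpha) = -((1+alpha)/2)*T.
alpha = -1, -(1+alpha)/2 = 0.0.
Gamma = 0.0 * -5.274643 = 0.0000

0.0000


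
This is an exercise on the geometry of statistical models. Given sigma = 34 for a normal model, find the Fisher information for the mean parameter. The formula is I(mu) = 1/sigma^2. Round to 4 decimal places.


The Fisher information for the mean of a normal distribution is I(mu) = 1/sigma^2.
sigma = 34, so sigma^2 = 1156.
I(mu) = 1/1156 = 0.0009

0.0009


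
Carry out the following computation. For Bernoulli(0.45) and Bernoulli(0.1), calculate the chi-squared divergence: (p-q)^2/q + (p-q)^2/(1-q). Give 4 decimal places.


Chi-squared divergence between Bernoulli distributions:
chi^2 = (p-q)^2/q + (p-q)^2/(1-q).
p = 0.45, q = 0.1, p-q = 0.35.
(p-q)^2 = 0.1225.
term1 = 0.1225/0.1 = 1.225.
term2 = 0.1225/0.9 = 0.136111.
chi^2 = 1.225 + 0.136111 = 1.3611

1.3611


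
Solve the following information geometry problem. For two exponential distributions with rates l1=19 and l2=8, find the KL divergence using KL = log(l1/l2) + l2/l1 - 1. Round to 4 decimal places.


KL divergence for exponential family:
KL = log(l1/l2) + l2/l1 - 1.
log(19/8) = 0.864997.
8/19 = 0.421053.
KL = 0.864997 + 0.421053 - 1 = 0.2861

0.2861


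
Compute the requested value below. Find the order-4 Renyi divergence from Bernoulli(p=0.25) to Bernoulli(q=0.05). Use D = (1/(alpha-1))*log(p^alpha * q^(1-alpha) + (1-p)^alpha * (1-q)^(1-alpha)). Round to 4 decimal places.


Renyi divergence of order alpha between Bernoulli distributions:
D = (1/(alpha-1))*log(p^alpha * q^(1-alpha) + (1-p)^alpha * (1-q)^(1-alpha)).
alpha = 4, p = 0.25, q = 0.05.
p^alpha * q^(1-alpha) = 0.25^4 * 0.05^-3 = 31.25.
(1-p)^alpha * (1-q)^(1-alpha) = 0.75^4 * 0.95^-3 = 0.369041.
sum = 31.25 + 0.369041 = 31.619041.
D = (1/3)*log(31.619041) = 1.1513

1.1513


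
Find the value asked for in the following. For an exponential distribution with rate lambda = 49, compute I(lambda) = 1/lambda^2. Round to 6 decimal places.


Fisher information for exponential: I(lambda) = 1/lambda^2.
lambda = 49, lambda^2 = 2401.
I = 1/2401 = 0.000416

0.000416


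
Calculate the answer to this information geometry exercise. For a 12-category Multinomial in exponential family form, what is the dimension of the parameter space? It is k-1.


Exponential family dimension calculation:
For Multinomial with k=12 categories, dim = k-1 = 11.

11


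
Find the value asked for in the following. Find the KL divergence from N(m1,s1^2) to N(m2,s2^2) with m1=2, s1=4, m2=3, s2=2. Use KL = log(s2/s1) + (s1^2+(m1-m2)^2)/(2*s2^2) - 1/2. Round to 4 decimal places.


KL divergence between normal distributions:
KL = log(s2/s1) + (s1^2 + (m1-m2)^2)/(2*s2^2) - 1/2.
log(2/4) = -0.693147.
(4^2 + (2-3)^2)/(2*2^2) = (16 + 1)/8 = 2.125.
KL = -0.693147 + 2.125 - 0.5 = 0.9319

0.9319


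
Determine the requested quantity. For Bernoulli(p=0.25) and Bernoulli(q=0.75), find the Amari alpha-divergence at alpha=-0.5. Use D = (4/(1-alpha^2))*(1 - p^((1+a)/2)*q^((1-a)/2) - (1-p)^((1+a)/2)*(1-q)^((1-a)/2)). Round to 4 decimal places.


Amari alpha-divergence:
D = (4/(1-alpha^2))*(1 - p^((1+a)/2)*q^((1-a)/2) - (1-p)^((1+a)/2)*(1-q)^((1-a)/2)).
alpha = -0.5, p = 0.25, q = 0.75.
e1 = (1+alpha)/2 = 0.25, e2 = (1-alpha)/2 = 0.75.
t1 = p^e1 * q^e2 = 0.25^0.25 * 0.75^0.75 = 0.569877.
t2 = (1-p)^e1 * (1-q)^e2 = 0.75^0.25 * 0.25^0.75 = 0.329019.
4/(1-alpha^2) = 5.333333.
D = 5.333333*(1 - 0.569877 - 0.329019) = 0.5392

0.5392


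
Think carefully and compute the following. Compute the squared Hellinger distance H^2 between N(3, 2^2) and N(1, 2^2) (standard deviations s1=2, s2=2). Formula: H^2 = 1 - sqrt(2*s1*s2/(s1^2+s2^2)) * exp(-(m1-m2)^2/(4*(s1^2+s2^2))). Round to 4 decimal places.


Squared Hellinger distance for Gaussians:
H^2 = 1 - sqrt(2*s1*s2/(s1^2+s2^2)) * exp(-(m1-m2)^2/(4*(s1^2+s2^2))).
s1^2 = 4, s2^2 = 4, s1^2+s2^2 = 8.
sqrt(2*2*2/(8)) = 1.0.
(m1-m2)^2 = (2)^2 = 4.
exp(-4/(4*8)) = exp(-0.125) = 0.882497.
H^2 = 1 - 1.0*0.882497 = 0.1175

0.1175


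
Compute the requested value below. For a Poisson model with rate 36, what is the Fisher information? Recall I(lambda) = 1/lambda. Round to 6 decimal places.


Fisher information for Poisson: I(lambda) = 1/lambda.
lambda = 36.
I(lambda) = 1/36 = 0.027778

0.027778


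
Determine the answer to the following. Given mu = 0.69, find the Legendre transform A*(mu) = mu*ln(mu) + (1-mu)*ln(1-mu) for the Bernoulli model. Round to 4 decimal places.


Legendre transform for Bernoulli:
A*(mu) = mu*log(mu) + (1-mu)*log(1-mu).
mu = 0.69, 1-mu = 0.31.
mu*log(mu) = 0.69*log(0.69) = -0.256034.
(1-mu)*log(1-mu) = 0.31*log(0.31) = -0.363067.
A* = -0.256034 + -0.363067 = -0.6191

-0.6191


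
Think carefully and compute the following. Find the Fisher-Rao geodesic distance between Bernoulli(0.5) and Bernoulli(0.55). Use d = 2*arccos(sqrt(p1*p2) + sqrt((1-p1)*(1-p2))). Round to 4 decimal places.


Geodesic distance on Bernoulli manifold:
d(p1,p2) = 2*arccos(sqrt(p1*p2) + sqrt((1-p1)*(1-p2))).
sqrt(p1*p2) = sqrt(0.5*0.55) = 0.524404.
sqrt((1-p1)*(1-p2)) = sqrt(0.5*0.45) = 0.474342.
arg = 0.524404 + 0.474342 = 0.998746.
d = 2*arccos(0.998746) = 0.1002

0.1002


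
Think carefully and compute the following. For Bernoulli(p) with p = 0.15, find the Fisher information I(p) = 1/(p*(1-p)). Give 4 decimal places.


For Bernoulli(p), Fisher information is I(p) = 1/(p*(1-p)).
p = 0.15, 1-p = 0.85.
p*(1-p) = 0.1275.
I(p) = 1/0.1275 = 7.8431

7.8431


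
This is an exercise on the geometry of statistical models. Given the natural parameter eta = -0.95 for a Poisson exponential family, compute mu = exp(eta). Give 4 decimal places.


Expectation parameter for Poisson exponential family:
mu = exp(eta).
eta = -0.95.
mu = exp(-0.95) = 0.3867

0.3867


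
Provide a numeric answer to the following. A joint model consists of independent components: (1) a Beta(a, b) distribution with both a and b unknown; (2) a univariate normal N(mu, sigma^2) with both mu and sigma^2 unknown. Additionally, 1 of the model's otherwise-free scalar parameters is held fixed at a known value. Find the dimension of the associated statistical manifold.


The dimension of a statistical manifold equals the number of free
(independent) real parameters of the model. For a product of independent
blocks the parameter counts add.
- Beta (a, b): 2.
- normal (mu, sigma^2): 2.
Total = 2 + 2 = 4.
1 parameter(s) fixed at known values: 4 - 1 = 3.
Dimension = 3

3


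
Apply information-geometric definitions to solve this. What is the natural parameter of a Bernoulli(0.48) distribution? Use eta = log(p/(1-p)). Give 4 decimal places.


Natural parameter for Bernoulli: eta = log(p/(1-p)).
p = 0.48, 1-p = 0.52.
p/(1-p) = 0.923077.
eta = log(0.923077) = -0.0800

-0.0800


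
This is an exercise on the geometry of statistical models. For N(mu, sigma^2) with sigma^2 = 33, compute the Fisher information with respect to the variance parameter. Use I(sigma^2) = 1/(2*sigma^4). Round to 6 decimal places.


Fisher information for variance: I(sigma^2) = 1/(2*sigma^4).
sigma^2 = 33, so sigma^4 = 1089.
I = 1/(2*1089) = 1/2178 = 0.000459

0.000459


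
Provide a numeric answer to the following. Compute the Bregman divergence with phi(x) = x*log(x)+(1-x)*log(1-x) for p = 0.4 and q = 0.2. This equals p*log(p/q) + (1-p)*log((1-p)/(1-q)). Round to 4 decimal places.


Bregman divergence with negative entropy generator:
D = p*log(p/q) + (1-p)*log((1-p)/(1-q)).
p = 0.4, q = 0.2.
p*log(p/q) = 0.4*log(0.4/0.2) = 0.277259.
(1-p)*log((1-p)/(1-q)) = 0.6*log(0.6/0.8) = -0.172609.
D = 0.277259 + -0.172609 = 0.1046

0.1046


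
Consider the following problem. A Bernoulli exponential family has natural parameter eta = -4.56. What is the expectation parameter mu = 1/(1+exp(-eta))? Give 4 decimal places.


Dual coordinate (expectation parameter) for Bernoulli:
mu = 1/(1+exp(-eta)).
eta = -4.56.
exp(-eta) = exp(4.56) = 95.58348.
mu = 1/(1+95.58348) = 0.0104

0.0104


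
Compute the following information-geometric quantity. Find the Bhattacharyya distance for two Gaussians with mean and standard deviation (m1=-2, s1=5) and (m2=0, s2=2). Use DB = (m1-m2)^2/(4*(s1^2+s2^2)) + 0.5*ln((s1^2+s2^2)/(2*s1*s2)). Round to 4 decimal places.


Bhattacharyya distance between two Gaussians:
DB = (m1-m2)^2/(4*(s1^2+s2^2)) + (1/2)*ln((s1^2+s2^2)/(2*s1*s2)).
(m1-m2)^2 = (-2)^2 = 4.
s1^2+s2^2 = 25 + 4 = 29.
term1 = 4/116 = 0.034483.
term2 = 0.5*ln(29/20.0) = 0.185782.
DB = 0.034483 + 0.185782 = 0.2203

0.2203


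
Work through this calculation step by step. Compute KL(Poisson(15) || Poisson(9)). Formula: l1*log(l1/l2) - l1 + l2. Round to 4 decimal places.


KL divergence for Poisson:
KL = l1*log(l1/l2) - l1 + l2.
l1 = 15, l2 = 9.
log(15/9) = 0.510826.
l1*log(l1/l2) = 15 * 0.510826 = 7.662384.
KL = 7.662384 - 15 + 9 = 1.6624

1.6624


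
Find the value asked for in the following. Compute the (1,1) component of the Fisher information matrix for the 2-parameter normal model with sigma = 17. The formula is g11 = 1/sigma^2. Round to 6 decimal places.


For the 2-parameter normal family, the Fisher metric has:
  g11 = 1/sigma^2, g22 = 2/sigma^2.
sigma = 17, sigma^2 = 289.
g11 = 0.003460

0.003460


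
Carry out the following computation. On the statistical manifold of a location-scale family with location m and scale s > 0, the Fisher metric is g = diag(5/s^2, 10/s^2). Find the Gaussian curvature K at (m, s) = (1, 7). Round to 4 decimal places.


The metric has the form g = (A dm^2 + B ds^2)/s^2 with A = 5, B = 10.
Substitute u = sqrt(A/B)*m: g = B*(du^2 + ds^2)/s^2, i.e. B times the
Poincare upper half-plane metric, which has constant Gaussian curvature -1.
Scaling a 2D metric by a constant c divides the Gaussian curvature by c,
so K = -1/B = -1/(10) = -0.1000 everywhere (the point (m, s) = (1, 7) is irrelevant:
the curvature is constant).
The requested Gaussian curvature is K = -0.1000.

-0.1000


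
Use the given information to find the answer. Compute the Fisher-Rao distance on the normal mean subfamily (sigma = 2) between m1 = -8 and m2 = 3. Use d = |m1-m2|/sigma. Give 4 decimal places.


On the fixed-variance normal subfamily, geodesic distance = |m1-m2|/sigma.
|-8 - 3| = 11.
sigma = 2.
d = 11/2 = 5.5000

5.5000


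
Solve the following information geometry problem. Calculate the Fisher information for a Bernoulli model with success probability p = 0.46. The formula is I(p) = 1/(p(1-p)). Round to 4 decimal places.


For Bernoulli(p), Fisher information is I(p) = 1/(p*(1-p)).
p = 0.46, 1-p = 0.54.
p*(1-p) = 0.2484.
I(p) = 1/0.2484 = 4.0258

4.0258


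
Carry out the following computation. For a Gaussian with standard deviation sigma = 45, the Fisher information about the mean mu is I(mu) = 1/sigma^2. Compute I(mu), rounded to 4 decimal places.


The Fisher information for the mean of a normal distribution is I(mu) = 1/sigma^2.
sigma = 45, so sigma^2 = 2025.
I(mu) = 1/2025 = 0.0005

0.0005


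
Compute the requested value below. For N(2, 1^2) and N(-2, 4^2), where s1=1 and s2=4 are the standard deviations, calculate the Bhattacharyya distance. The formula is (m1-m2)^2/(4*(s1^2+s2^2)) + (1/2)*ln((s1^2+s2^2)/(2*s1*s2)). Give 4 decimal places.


Bhattacharyya distance between two Gaussians:
DB = (m1-m2)^2/(4*(s1^2+s2^2)) + (1/2)*ln((s1^2+s2^2)/(2*s1*s2)).
(m1-m2)^2 = (4)^2 = 16.
s1^2+s2^2 = 1 + 16 = 17.
term1 = 16/68 = 0.235294.
term2 = 0.5*ln(17/8.0) = 0.376886.
DB = 0.235294 + 0.376886 = 0.6122

0.6122


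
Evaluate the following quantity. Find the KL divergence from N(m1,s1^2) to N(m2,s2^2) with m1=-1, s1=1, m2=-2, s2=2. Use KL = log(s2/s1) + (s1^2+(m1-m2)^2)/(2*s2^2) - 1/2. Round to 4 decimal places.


KL divergence between normal distributions:
KL = log(s2/s1) + (s1^2 + (m1-m2)^2)/(2*s2^2) - 1/2.
log(2/1) = 0.693147.
(1^2 + (-1--2)^2)/(2*2^2) = (1 + 1)/8 = 0.25.
KL = 0.693147 + 0.25 - 0.5 = 0.4431

0.4431


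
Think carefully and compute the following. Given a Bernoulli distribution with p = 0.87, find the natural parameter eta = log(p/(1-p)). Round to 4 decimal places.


Natural parameter for Bernoulli: eta = log(p/(1-p)).
p = 0.87, 1-p = 0.13.
p/(1-p) = 6.692308.
eta = log(6.692308) = 1.9010

1.9010


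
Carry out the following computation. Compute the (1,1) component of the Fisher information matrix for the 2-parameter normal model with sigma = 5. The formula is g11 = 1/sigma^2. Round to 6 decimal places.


For the 2-parameter normal family, the Fisher metric has:
  g11 = 1/sigma^2, g22 = 2/sigma^2.
sigma = 5, sigma^2 = 25.
g11 = 0.040000

0.040000


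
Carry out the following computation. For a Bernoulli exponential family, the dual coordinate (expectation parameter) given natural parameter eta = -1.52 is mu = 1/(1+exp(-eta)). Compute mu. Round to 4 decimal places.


Dual coordinate (expectation parameter) for Bernoulli:
mu = 1/(1+exp(-eta)).
eta = -1.52.
exp(-eta) = exp(1.52) = 4.572225.
mu = 1/(1+4.572225) = 0.1795

0.1795


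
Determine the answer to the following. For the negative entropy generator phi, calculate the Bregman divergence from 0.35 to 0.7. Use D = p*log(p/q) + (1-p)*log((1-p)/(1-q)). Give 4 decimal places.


Bregman divergence with negative entropy generator:
D = p*log(p/q) + (1-p)*log((1-p)/(1-q)).
p = 0.35, q = 0.7.
p*log(p/q) = 0.35*log(0.35/0.7) = -0.242602.
(1-p)*log((1-p)/(1-q)) = 0.65*log(0.65/0.3) = 0.502573.
D = -0.242602 + 0.502573 = 0.2600

0.2600


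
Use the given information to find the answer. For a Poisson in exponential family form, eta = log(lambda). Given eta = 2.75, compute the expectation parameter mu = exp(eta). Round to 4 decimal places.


Expectation parameter for Poisson exponential family:
mu = exp(eta).
eta = 2.75.
mu = exp(2.75) = 15.6426

15.6426


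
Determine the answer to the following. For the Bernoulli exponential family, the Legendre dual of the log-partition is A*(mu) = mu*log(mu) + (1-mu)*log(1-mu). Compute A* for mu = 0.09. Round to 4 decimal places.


Legendre transform for Bernoulli:
A*(mu) = mu*log(mu) + (1-mu)*log(1-mu).
mu = 0.09, 1-mu = 0.91.
mu*log(mu) = 0.09*log(0.09) = -0.216715.
(1-mu)*log(1-mu) = 0.91*log(0.91) = -0.085823.
A* = -0.216715 + -0.085823 = -0.3025

-0.3025


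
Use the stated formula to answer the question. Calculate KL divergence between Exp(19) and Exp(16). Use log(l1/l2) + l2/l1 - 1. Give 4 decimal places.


KL divergence for exponential family:
KL = log(l1/l2) + l2/l1 - 1.
log(19/16) = 0.17185.
16/19 = 0.842105.
KL = 0.17185 + 0.842105 - 1 = 0.0140

0.0140


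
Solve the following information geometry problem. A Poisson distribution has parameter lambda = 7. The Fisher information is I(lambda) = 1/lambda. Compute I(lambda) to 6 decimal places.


Fisher information for Poisson: I(lambda) = 1/lambda.
lambda = 7.
I(lambda) = 1/7 = 0.142857

0.142857


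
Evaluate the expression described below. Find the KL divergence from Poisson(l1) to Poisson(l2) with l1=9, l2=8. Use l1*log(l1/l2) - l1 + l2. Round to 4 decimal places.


KL divergence for Poisson:
KL = l1*log(l1/l2) - l1 + l2.
l1 = 9, l2 = 8.
log(9/8) = 0.117783.
l1*log(l1/l2) = 9 * 0.117783 = 1.060047.
KL = 1.060047 - 9 + 8 = 0.0600

0.0600


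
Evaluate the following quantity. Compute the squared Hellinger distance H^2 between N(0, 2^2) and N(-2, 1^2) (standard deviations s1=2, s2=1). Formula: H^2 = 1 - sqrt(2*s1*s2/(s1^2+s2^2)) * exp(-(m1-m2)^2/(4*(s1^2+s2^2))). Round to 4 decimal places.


Squared Hellinger distance for Gaussians:
H^2 = 1 - sqrt(2*s1*s2/(s1^2+s2^2)) * exp(-(m1-m2)^2/(4*(s1^2+s2^2))).
s1^2 = 4, s2^2 = 1, s1^2+s2^2 = 5.
sqrt(2*2*1/(5)) = 0.894427.
(m1-m2)^2 = (2)^2 = 4.
exp(-4/(4*5)) = exp(-0.2) = 0.818731.
H^2 = 1 - 0.894427*0.818731 = 0.2677

0.2677


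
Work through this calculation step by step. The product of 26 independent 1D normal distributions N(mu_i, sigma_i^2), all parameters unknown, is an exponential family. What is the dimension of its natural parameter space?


Exponential family dimension calculation:
Each univariate normal has two natural parameters (mu/sigma^2 and -1/(2 sigma^2)).
With 26 independent components, dim = 2 * 26 = 52.

52


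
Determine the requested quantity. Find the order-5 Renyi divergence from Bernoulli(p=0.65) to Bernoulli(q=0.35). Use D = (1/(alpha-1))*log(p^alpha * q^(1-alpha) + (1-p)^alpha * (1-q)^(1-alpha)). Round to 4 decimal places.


Renyi divergence of order alpha between Bernoulli distributions:
D = (1/(alpha-1))*log(p^alpha * q^(1-alpha) + (1-p)^alpha * (1-q)^(1-alpha)).
alpha = 5, p = 0.65, q = 0.35.
p^alpha * q^(1-alpha) = 0.65^5 * 0.35^-4 = 7.732049.
(1-p)^alpha * (1-q)^(1-alpha) = 0.35^5 * 0.65^-4 = 0.029423.
sum = 7.732049 + 0.029423 = 7.761472.
D = (1/4)*log(7.761472) = 0.5123

0.5123


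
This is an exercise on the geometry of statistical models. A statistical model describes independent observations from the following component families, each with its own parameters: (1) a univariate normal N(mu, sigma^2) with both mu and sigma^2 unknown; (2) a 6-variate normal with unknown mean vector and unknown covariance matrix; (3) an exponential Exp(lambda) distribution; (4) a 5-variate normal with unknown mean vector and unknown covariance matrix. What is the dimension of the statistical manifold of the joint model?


The dimension of a statistical manifold equals the number of free
(independent) real parameters of the model. For a product of independent
blocks the parameter counts add.
- normal (mu, sigma^2): 2.
- 6-variate normal: 6 (mean) + 6*7/2 = 21 (symmetric covariance) = 27.
- exponential (lambda): 1.
- 5-variate normal: 5 (mean) + 5*6/2 = 15 (symmetric covariance) = 20.
Total = 2 + 27 + 1 + 20 = 50.
Dimension = 50

50


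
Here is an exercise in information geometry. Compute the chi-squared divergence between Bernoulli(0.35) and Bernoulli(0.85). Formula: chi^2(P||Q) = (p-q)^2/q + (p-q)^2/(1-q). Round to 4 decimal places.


Chi-squared divergence between Bernoulli distributions:
chi^2 = (p-q)^2/q + (p-q)^2/(1-q).
p = 0.35, q = 0.85, p-q = -0.5.
(p-q)^2 = 0.25.
term1 = 0.25/0.85 = 0.294118.
term2 = 0.25/0.15 = 1.666667.
chi^2 = 0.294118 + 1.666667 = 1.9608

1.9608


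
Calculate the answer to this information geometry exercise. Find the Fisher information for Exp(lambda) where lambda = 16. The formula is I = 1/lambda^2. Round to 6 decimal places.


Fisher information for exponential: I(lambda) = 1/lambda^2.
lambda = 16, lambda^2 = 256.
I = 1/256 = 0.003906

0.003906


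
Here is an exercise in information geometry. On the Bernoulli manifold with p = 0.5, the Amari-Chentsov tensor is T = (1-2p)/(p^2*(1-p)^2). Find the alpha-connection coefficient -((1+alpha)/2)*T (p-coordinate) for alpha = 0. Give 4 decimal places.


Skewness (Amari-Chentsov) tensor: T = (1-2p)/(p^2*(1-p)^2).
p = 0.5, 1-2p = 0.0, p^2 = 0.25, (1-p)^2 = 0.25.
T = 0.0/(0.25 * 0.25) = 0.0.
In the p-coordinate, Gamma^(alpha) = Gamma^(0) - (alpha/2)*T with Gamma^(0) = (1/2)*g'(p) = -T/2,
so Gamma^(alpha) = -((1+alpha)/2)*T.
alpha = 0, -(1+alpha)/2 = -0.5.
Gamma = -0.5 * 0.0 = 0.0000

0.0000


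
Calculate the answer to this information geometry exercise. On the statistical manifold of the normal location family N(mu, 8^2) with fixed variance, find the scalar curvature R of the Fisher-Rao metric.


This family has a single free parameter, so its statistical manifold
is 1-dimensional. The Riemann curvature tensor of any 1-dimensional
Riemannian manifold vanishes identically, so R = 0.

0


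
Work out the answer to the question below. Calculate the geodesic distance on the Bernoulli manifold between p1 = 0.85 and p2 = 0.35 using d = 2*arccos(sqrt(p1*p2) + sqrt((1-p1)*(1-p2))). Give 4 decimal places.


Geodesic distance on Bernoulli manifold:
d(p1,p2) = 2*arccos(sqrt(p1*p2) + sqrt((1-p1)*(1-p2))).
sqrt(p1*p2) = sqrt(0.85*0.35) = 0.545436.
sqrt((1-p1)*(1-p2)) = sqrt(0.15*0.65) = 0.31225.
arg = 0.545436 + 0.31225 = 0.857686.
d = 2*arccos(0.857686) = 1.0801

1.0801


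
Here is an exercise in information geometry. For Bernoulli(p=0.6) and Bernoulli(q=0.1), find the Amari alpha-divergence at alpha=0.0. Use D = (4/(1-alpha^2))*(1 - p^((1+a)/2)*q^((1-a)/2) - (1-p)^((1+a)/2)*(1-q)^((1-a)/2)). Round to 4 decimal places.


Amari alpha-divergence:
D = (4/(1-alpha^2))*(1 - p^((1+a)/2)*q^((1-a)/2) - (1-p)^((1+a)/2)*(1-q)^((1-a)/2)).
alpha = 0.0, p = 0.6, q = 0.1.
e1 = (1+alpha)/2 = 0.5, e2 = (1-alpha)/2 = 0.5.
t1 = p^e1 * q^e2 = 0.6^0.5 * 0.1^0.5 = 0.244949.
t2 = (1-p)^e1 * (1-q)^e2 = 0.4^0.5 * 0.9^0.5 = 0.6.
4/(1-alpha^2) = 4.0.
D = 4.0*(1 - 0.244949 - 0.6) = 0.6202

0.6202


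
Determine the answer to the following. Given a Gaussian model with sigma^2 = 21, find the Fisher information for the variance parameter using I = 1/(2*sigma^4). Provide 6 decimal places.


Fisher information for variance: I(sigma^2) = 1/(2*sigma^4).
sigma^2 = 21, so sigma^4 = 441.
I = 1/(2*441) = 1/882 = 0.001134

0.001134


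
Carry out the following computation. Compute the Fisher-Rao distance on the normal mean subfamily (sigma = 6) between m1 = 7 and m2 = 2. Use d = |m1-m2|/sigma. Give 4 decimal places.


On the fixed-variance normal subfamily, geodesic distance = |m1-m2|/sigma.
|7 - 2| = 5.
sigma = 6.
d = 5/6 = 0.8333

0.8333


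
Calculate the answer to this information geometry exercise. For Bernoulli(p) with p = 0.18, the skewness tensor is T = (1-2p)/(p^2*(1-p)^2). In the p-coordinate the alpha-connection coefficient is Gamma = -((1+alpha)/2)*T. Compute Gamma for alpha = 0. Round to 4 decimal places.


Skewness (Amari-Chentsov) tensor: T = (1-2p)/(p^2*(1-p)^2).
p = 0.18, 1-2p = 0.64, p^2 = 0.0324, (1-p)^2 = 0.6724.
T = 0.64/(0.0324 * 0.6724) = 29.376988.
In the p-coordinate, Gamma^(alpha) = Gamma^(0) - (alpha/2)*T with Gamma^(0) = (1/2)*g'(p) = -T/2,
so Gamma^(alpha) = -((1+alpha)/2)*T.
alpha = 0, -(1+alpha)/2 = -0.5.
Gamma = -0.5 * 29.376988 = -14.6885

-14.6885


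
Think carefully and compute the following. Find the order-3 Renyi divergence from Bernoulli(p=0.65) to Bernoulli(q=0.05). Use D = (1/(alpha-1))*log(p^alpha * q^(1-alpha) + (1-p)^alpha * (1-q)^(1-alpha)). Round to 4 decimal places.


Renyi divergence of order alpha between Bernoulli distributions:
D = (1/(alpha-1))*log(p^alpha * q^(1-alpha) + (1-p)^alpha * (1-q)^(1-alpha)).
alpha = 3, p = 0.65, q = 0.05.
p^alpha * q^(1-alpha) = 0.65^3 * 0.05^-2 = 109.85.
(1-p)^alpha * (1-q)^(1-alpha) = 0.35^3 * 0.95^-2 = 0.047507.
sum = 109.85 + 0.047507 = 109.897507.
D = (1/2)*log(109.897507) = 2.3498

2.3498


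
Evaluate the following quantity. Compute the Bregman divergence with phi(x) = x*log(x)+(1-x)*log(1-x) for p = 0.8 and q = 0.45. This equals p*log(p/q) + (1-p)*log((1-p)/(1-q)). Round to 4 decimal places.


Bregman divergence with negative entropy generator:
D = p*log(p/q) + (1-p)*log((1-p)/(1-q)).
p = 0.8, q = 0.45.
p*log(p/q) = 0.8*log(0.8/0.45) = 0.460291.
(1-p)*log((1-p)/(1-q)) = 0.2*log(0.2/0.55) = -0.20232.
D = 0.460291 + -0.20232 = 0.2580

0.2580


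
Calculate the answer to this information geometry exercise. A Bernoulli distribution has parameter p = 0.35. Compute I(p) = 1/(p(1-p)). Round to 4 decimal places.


For Bernoulli(p), Fisher information is I(p) = 1/(p*(1-p)).
p = 0.35, 1-p = 0.65.
p*(1-p) = 0.2275.
I(p) = 1/0.2275 = 4.3956

4.3956


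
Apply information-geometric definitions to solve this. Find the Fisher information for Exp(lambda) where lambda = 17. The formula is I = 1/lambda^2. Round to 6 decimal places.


Fisher information for exponential: I(lambda) = 1/lambda^2.
lambda = 17, lambda^2 = 289.
I = 1/289 = 0.003460

0.003460


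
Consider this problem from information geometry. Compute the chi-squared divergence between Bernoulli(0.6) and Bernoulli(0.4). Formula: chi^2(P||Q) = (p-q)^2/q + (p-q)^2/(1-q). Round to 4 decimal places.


Chi-squared divergence between Bernoulli distributions:
chi^2 = (p-q)^2/q + (p-q)^2/(1-q).
p = 0.6, q = 0.4, p-q = 0.2.
(p-q)^2 = 0.04.
term1 = 0.04/0.4 = 0.1.
term2 = 0.04/0.6 = 0.066667.
chi^2 = 0.1 + 0.066667 = 0.1667

0.1667


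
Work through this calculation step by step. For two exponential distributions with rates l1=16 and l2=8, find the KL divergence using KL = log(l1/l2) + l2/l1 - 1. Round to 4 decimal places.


KL divergence for exponential family:
KL = log(l1/l2) + l2/l1 - 1.
log(16/8) = 0.693147.
8/16 = 0.5.
KL = 0.693147 + 0.5 - 1 = 0.1931

0.1931


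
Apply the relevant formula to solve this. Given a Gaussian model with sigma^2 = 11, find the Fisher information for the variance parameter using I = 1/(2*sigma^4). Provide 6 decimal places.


Fisher information for variance: I(sigma^2) = 1/(2*sigma^4).
sigma^2 = 11, so sigma^4 = 121.
I = 1/(2*121) = 1/242 = 0.004132

0.004132


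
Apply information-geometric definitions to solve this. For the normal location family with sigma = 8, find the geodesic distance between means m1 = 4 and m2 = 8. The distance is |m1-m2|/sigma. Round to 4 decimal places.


On the fixed-variance normal subfamily, geodesic distance = |m1-m2|/sigma.
|4 - 8| = 4.
sigma = 8.
d = 4/8 = 0.5000

0.5000


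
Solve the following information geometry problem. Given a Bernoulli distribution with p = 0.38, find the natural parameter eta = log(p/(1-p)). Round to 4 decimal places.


Natural parameter for Bernoulli: eta = log(p/(1-p)).
p = 0.38, 1-p = 0.62.
p/(1-p) = 0.612903.
eta = log(0.612903) = -0.4895

-0.4895


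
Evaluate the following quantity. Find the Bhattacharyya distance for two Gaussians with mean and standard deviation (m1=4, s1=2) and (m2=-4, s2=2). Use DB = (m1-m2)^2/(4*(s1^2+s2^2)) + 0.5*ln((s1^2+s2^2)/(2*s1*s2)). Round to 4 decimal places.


Bhattacharyya distance between two Gaussians:
DB = (m1-m2)^2/(4*(s1^2+s2^2)) + (1/2)*ln((s1^2+s2^2)/(2*s1*s2)).
(m1-m2)^2 = (8)^2 = 64.
s1^2+s2^2 = 4 + 4 = 8.
term1 = 64/32 = 2.0.
term2 = 0.5*ln(8/8.0) = 0.0.
DB = 2.0 + 0.0 = 2.0000

2.0000


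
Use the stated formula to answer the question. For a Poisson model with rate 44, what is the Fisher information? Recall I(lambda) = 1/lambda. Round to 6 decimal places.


Fisher information for Poisson: I(lambda) = 1/lambda.
lambda = 44.
I(lambda) = 1/44 = 0.022727

0.022727


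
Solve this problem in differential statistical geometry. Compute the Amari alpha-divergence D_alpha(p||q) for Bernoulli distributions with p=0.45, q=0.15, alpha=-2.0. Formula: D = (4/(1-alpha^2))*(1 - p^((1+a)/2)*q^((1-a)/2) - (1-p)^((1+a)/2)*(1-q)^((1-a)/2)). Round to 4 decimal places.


Amari alpha-divergence:
D = (4/(1-alpha^2))*(1 - p^((1+a)/2)*q^((1-a)/2) - (1-p)^((1+a)/2)*(1-q)^((1-a)/2)).
alpha = -2.0, p = 0.45, q = 0.15.
e1 = (1+alpha)/2 = -0.5, e2 = (1-alpha)/2 = 1.5.
t1 = p^e1 * q^e2 = 0.45^-0.5 * 0.15^1.5 = 0.086603.
t2 = (1-p)^e1 * (1-q)^e2 = 0.55^-0.5 * 0.85^1.5 = 1.056689.
4/(1-alpha^2) = -1.333333.
D = -1.333333*(1 - 0.086603 - 1.056689) = 0.1911

0.1911


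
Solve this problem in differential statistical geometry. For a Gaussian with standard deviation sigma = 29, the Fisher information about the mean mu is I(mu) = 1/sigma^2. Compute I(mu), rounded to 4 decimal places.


The Fisher information for the mean of a normal distribution is I(mu) = 1/sigma^2.
sigma = 29, so sigma^2 = 841.
I(mu) = 1/841 = 0.0012

0.0012


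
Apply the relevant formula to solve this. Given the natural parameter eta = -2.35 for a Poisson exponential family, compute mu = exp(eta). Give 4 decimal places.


Expectation parameter for Poisson exponential family:
mu = exp(eta).
eta = -2.35.
mu = exp(-2.35) = 0.0954

0.0954


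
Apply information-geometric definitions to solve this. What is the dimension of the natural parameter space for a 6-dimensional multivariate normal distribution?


Exponential family dimension calculation:
For 6-dim MVN: mean has 6 params, covariance has 6*7/2 = 21 unique entries.
Total dim = 6 + 21 = 27.

27


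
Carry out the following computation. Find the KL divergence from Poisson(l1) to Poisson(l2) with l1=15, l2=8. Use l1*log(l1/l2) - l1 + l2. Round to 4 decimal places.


KL divergence for Poisson:
KL = l1*log(l1/l2) - l1 + l2.
l1 = 15, l2 = 8.
log(15/8) = 0.628609.
l1*log(l1/l2) = 15 * 0.628609 = 9.42913.
KL = 9.42913 - 15 + 8 = 2.4291

2.4291


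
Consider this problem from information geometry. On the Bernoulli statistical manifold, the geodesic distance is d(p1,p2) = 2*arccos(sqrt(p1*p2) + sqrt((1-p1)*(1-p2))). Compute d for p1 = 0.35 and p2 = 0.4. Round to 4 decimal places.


Geodesic distance on Bernoulli manifold:
d(p1,p2) = 2*arccos(sqrt(p1*p2) + sqrt((1-p1)*(1-p2))).
sqrt(p1*p2) = sqrt(0.35*0.4) = 0.374166.
sqrt((1-p1)*(1-p2)) = sqrt(0.65*0.6) = 0.6245.
arg = 0.374166 + 0.6245 = 0.998666.
d = 2*arccos(0.998666) = 0.1033

0.1033


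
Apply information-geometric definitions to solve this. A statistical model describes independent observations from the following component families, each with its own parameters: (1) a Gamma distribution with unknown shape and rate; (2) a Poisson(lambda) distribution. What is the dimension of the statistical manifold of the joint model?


The dimension of a statistical manifold equals the number of free
(independent) real parameters of the model. For a product of independent
blocks the parameter counts add.
- Gamma (shape, rate): 2.
- Poisson (lambda): 1.
Total = 2 + 1 = 3.
Dimension = 3

3


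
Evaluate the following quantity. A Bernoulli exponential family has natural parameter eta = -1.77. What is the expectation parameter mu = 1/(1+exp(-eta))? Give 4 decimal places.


Dual coordinate (expectation parameter) for Bernoulli:
mu = 1/(1+exp(-eta)).
eta = -1.77.
exp(-eta) = exp(1.77) = 5.870853.
mu = 1/(1+5.870853) = 0.1455

0.1455


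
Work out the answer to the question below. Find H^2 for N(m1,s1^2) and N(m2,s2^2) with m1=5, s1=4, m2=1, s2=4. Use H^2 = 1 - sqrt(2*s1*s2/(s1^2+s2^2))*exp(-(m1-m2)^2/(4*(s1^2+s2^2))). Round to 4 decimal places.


Squared Hellinger distance for Gaussians:
H^2 = 1 - sqrt(2*s1*s2/(s1^2+s2^2)) * exp(-(m1-m2)^2/(4*(s1^2+s2^2))).
s1^2 = 16, s2^2 = 16, s1^2+s2^2 = 32.
sqrt(2*4*4/(32)) = 1.0.
(m1-m2)^2 = (4)^2 = 16.
exp(-16/(4*32)) = exp(-0.125) = 0.882497.
H^2 = 1 - 1.0*0.882497 = 0.1175

0.1175


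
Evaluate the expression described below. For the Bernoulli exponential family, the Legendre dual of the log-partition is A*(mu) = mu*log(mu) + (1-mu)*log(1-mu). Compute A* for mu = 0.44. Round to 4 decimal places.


Legendre transform for Bernoulli:
A*(mu) = mu*log(mu) + (1-mu)*log(1-mu).
mu = 0.44, 1-mu = 0.56.
mu*log(mu) = 0.44*log(0.44) = -0.361231.
(1-mu)*log(1-mu) = 0.56*log(0.56) = -0.324698.
A* = -0.361231 + -0.324698 = -0.6859

-0.6859


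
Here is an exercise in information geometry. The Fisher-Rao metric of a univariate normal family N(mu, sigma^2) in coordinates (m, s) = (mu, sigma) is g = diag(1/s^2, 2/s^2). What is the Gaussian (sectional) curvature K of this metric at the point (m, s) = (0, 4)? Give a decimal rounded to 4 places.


The metric has the form g = (A dm^2 + B ds^2)/s^2 with A = 1, B = 2.
Substitute u = sqrt(A/B)*m: g = B*(du^2 + ds^2)/s^2, i.e. B times the
Poincare upper half-plane metric, which has constant Gaussian curvature -1.
Scaling a 2D metric by a constant c divides the Gaussian curvature by c,
so K = -1/B = -1/(2) = -0.5000 everywhere (the point (m, s) = (0, 4) is irrelevant:
the curvature is constant).
The requested Gaussian curvature is K = -0.5000.

-0.5000


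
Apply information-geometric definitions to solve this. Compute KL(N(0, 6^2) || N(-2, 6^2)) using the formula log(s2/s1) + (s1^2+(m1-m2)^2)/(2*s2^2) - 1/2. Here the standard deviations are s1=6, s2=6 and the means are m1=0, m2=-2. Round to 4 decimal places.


KL divergence between normal distributions:
KL = log(s2/s1) + (s1^2 + (m1-m2)^2)/(2*s2^2) - 1/2.
log(6/6) = 0.0.
(6^2 + (0--2)^2)/(2*6^2) = (36 + 4)/72 = 0.555556.
KL = 0.0 + 0.555556 - 0.5 = 0.0556

0.0556


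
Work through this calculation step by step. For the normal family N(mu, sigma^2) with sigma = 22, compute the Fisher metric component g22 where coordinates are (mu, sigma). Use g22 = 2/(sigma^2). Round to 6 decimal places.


For the 2-parameter normal family, the Fisher metric has:
  g11 = 1/sigma^2, g22 = 2/sigma^2.
sigma = 22, sigma^2 = 484.
g22 = 0.004132

0.004132


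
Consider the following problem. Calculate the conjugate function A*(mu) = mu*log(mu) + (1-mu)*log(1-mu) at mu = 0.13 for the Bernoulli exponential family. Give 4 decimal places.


Legendre transform for Bernoulli:
A*(mu) = mu*log(mu) + (1-mu)*log(1-mu).
mu = 0.13, 1-mu = 0.87.
mu*log(mu) = 0.13*log(0.13) = -0.265229.
(1-mu)*log(1-mu) = 0.87*log(0.87) = -0.121158.
A* = -0.265229 + -0.121158 = -0.3864

-0.3864


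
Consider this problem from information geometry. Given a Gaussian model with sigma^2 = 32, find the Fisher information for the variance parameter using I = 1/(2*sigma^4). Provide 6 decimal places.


Fisher information for variance: I(sigma^2) = 1/(2*sigma^4).
sigma^2 = 32, so sigma^4 = 1024.
I = 1/(2*1024) = 1/2048 = 0.000488

0.000488


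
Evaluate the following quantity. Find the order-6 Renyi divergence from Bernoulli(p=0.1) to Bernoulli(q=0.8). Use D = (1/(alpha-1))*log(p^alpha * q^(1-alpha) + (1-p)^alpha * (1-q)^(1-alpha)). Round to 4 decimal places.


Renyi divergence of order alpha between Bernoulli distributions:
D = (1/(alpha-1))*log(p^alpha * q^(1-alpha) + (1-p)^alpha * (1-q)^(1-alpha)).
alpha = 6, p = 0.1, q = 0.8.
p^alpha * q^(1-alpha) = 0.1^6 * 0.8^-5 = 3e-06.
(1-p)^alpha * (1-q)^(1-alpha) = 0.9^6 * 0.2^-5 = 1660.753125.
sum = 3e-06 + 1660.753125 = 1660.753128.
D = (1/5)*log(1660.753128) = 1.4830

1.4830


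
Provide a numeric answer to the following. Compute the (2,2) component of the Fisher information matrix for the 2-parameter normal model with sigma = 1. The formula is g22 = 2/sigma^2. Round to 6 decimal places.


For the 2-parameter normal family, the Fisher metric has:
  g11 = 1/sigma^2, g22 = 2/sigma^2.
sigma = 1, sigma^2 = 1.
g22 = 2.000000

2.000000


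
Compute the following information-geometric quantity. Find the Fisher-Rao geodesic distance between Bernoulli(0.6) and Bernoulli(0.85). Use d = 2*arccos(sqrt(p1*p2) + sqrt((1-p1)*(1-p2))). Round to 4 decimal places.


Geodesic distance on Bernoulli manifold:
d(p1,p2) = 2*arccos(sqrt(p1*p2) + sqrt((1-p1)*(1-p2))).
sqrt(p1*p2) = sqrt(0.6*0.85) = 0.714143.
sqrt((1-p1)*(1-p2)) = sqrt(0.4*0.15) = 0.244949.
arg = 0.714143 + 0.244949 = 0.959092.
d = 2*arccos(0.959092) = 0.5740

0.5740


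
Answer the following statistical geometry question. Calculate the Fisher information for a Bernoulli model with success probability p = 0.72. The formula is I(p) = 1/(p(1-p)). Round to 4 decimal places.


For Bernoulli(p), Fisher information is I(p) = 1/(p*(1-p)).
p = 0.72, 1-p = 0.28.
p*(1-p) = 0.2016.
I(p) = 1/0.2016 = 4.9603

4.9603


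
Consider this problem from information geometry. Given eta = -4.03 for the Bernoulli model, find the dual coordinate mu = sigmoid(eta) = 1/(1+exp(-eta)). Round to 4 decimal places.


Dual coordinate (expectation parameter) for Bernoulli:
mu = 1/(1+exp(-eta)).
eta = -4.03.
exp(-eta) = exp(4.03) = 56.260911.
mu = 1/(1+56.260911) = 0.0175

0.0175


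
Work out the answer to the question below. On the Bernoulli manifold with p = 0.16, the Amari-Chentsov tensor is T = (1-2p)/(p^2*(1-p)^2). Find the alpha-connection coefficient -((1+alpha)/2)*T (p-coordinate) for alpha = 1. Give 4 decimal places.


Skewness (Amari-Chentsov) tensor: T = (1-2p)/(p^2*(1-p)^2).
p = 0.16, 1-2p = 0.68, p^2 = 0.0256, (1-p)^2 = 0.7056.
T = 0.68/(0.0256 * 0.7056) = 37.645266.
In the p-coordinate, Gamma^(alpha) = Gamma^(0) - (alpha/2)*T with Gamma^(0) = (1/2)*g'(p) = -T/2,
so Gamma^(alpha) = -((1+alpha)/2)*T.
alpha = 1, -(1+alpha)/2 = -1.0.
Gamma = -1.0 * 37.645266 = -37.6453

-37.6453
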